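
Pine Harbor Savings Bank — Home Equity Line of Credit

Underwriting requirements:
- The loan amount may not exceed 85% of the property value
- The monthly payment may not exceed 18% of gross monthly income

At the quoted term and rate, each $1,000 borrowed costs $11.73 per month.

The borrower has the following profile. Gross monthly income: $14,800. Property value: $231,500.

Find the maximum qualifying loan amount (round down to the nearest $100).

$196,700

Payment cap: 18% × $14,800 = $2,664/month.
At $11.73 per $1,000, that supports 2,664/11.73 × 1,000 ≈ $227,109 → $227,100.
LTV cap: 85% × $231,500 = $196,775 → $196,700.
Binding constraint: loan-to-value.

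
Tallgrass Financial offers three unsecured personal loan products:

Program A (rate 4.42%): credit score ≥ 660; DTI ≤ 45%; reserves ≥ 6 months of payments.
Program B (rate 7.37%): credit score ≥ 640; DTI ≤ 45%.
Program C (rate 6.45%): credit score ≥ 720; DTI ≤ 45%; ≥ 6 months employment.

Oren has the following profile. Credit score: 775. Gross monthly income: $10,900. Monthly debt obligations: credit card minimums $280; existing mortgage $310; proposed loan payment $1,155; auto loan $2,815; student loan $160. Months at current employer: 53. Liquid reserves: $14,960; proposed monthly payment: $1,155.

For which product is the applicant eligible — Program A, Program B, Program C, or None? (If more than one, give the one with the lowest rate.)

Program A

Total debts = (280 + 310 + 1,155 + 2,815 + 160) = 4,720; DTI = 4,720/10,900 = 43.3%.
Reserves = 14,960/1,155 = 13.0 months.
Program A: score 775 ≥ 660; DTI 43.3% ≤ 45%; reserves 13.0 ≥ 6 mo → qualifies.
Program B: score 775 ≥ 640; DTI 43.3% ≤ 45% → qualifies.
Program C: score 775 ≥ 720; DTI 43.3% ≤ 45%; employment 53 ≥ 6 mo → qualifies.
Qualifying: Program A, Program B, Program C. Lowest rate is 4.42% → Program A.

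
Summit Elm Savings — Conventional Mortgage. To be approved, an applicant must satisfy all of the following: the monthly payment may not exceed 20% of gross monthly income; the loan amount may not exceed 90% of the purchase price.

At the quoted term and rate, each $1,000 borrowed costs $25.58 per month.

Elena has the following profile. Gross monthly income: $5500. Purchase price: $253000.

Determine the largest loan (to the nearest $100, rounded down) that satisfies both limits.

Payment cap: 20% × $5,500 = $1,100/month.
At $25.58 per $1,000, that supports 1,100/25.58 × 1,000 ≈ $43,002 → $43,000.
LTV cap: 90% × $253,000 = $227,700 → $227,700.
Binding constraint: payment-to-income.

$43,000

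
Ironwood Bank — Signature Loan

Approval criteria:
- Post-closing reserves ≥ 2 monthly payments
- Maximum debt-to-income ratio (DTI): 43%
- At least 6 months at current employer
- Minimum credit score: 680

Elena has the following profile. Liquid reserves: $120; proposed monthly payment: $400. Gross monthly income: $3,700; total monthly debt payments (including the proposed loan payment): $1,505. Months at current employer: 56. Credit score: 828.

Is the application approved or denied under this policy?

Denied

Reserves: 120 ÷ 400 = 0.3 months (below 2-month minimum)
DTI: 1,505 ÷ 3,700 = 40.7%, within the 43% cap
Employment 56 ≥ 6 months
Credit score 828 ≥ 680 (meets)
Fails on reserves.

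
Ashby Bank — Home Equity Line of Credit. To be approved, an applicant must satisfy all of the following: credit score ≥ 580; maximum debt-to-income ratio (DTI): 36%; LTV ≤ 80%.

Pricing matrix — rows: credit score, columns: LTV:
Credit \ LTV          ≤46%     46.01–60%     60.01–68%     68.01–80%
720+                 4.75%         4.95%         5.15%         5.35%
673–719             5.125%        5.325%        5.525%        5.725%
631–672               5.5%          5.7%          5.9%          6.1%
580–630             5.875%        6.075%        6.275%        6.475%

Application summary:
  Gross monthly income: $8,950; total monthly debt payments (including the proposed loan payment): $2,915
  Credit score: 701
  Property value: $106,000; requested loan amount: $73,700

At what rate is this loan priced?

Credit score 701 ≥ 580; DTI = 2,915/8,950 = 32.6% ≤ 36%
LTV: 73,700 ÷ 106,000 = 69.5%, within 80% cap
Score 701 is in the 673–719 band; LTV 69.5% is in the 68.01–80% band → 5.725%.

5.725%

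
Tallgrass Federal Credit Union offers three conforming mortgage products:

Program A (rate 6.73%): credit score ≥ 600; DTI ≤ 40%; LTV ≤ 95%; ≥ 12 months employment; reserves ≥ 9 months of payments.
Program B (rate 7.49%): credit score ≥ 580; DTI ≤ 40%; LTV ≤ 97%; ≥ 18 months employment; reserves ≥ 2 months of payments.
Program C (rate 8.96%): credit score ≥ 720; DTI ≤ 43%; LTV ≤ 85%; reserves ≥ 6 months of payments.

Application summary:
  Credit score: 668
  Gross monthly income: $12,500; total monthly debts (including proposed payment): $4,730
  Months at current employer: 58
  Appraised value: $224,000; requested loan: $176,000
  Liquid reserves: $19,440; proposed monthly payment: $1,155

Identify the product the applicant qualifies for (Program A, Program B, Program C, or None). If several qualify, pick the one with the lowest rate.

DTI = 4,730/12,500 = 37.8%.
LTV = 176,000/224,000 = 78.6%.
Reserves = 19,440/1,155 = 16.8 months.
Program A: score 668 ≥ 600; DTI 37.8% ≤ 40%; LTV 78.6% ≤ 95%; employment 58 ≥ 12 mo; reserves 16.8 ≥ 9 mo → qualifies.
Program B: score 668 ≥ 580; DTI 37.8% ≤ 40%; LTV 78.6% ≤ 97%; employment 58 ≥ 18 mo; reserves 16.8 ≥ 2 mo → qualifies.
Program C: score 668 < 720; DTI 37.8% ≤ 43%; LTV 78.6% ≤ 85%; reserves 16.8 ≥ 6 mo → does not qualify.
Qualifying: Program A, Program B. Lowest rate is 6.73% → Program A.

Program A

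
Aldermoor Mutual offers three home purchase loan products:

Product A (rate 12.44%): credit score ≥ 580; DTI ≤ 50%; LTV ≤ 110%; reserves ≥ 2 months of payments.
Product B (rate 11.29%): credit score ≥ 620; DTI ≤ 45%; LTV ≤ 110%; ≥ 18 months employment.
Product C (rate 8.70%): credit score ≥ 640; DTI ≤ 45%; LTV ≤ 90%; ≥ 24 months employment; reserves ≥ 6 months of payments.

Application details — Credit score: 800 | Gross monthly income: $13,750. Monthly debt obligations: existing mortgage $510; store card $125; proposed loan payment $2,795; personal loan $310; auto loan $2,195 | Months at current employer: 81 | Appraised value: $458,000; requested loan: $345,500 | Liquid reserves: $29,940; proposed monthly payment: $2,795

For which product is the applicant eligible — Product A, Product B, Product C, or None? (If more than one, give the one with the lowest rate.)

Product C

Total debts = (510 + 125 + 2,795 + 310 + 2,195) = 5,935; DTI = 5,935/13,750 = 43.2%.
LTV = 345,500/458,000 = 75.4%.
Reserves = 29,940/2,795 = 10.7 months.
Product A: score 800 ≥ 580; DTI 43.2% ≤ 50%; LTV 75.4% ≤ 110%; reserves 10.7 ≥ 2 mo → qualifies.
Product B: score 800 ≥ 620; DTI 43.2% ≤ 45%; LTV 75.4% ≤ 110%; employment 81 ≥ 18 mo → qualifies.
Product C: score 800 ≥ 640; DTI 43.2% ≤ 45%; LTV 75.4% ≤ 90%; employment 81 ≥ 24 mo; reserves 10.7 ≥ 6 mo → qualifies.
Qualifying: Product A, Product B, Product C. Lowest rate is 8.70% → Product C.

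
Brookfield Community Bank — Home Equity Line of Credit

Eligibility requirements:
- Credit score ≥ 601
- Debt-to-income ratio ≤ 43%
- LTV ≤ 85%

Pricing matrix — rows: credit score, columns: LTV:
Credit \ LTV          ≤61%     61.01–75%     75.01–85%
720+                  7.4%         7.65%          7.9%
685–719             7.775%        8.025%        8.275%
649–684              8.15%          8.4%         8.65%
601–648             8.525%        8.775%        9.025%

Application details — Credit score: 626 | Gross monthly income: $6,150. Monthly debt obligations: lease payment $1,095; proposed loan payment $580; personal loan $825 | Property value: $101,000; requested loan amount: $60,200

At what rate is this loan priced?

8.525%

Credit score 626 ≥ 601; Total monthly debts = (1,095 + 580 + 825) = 2,500. DTI: 2,500 ÷ 6,150 = 40.7%, within the 43% cap
LTV = 60,200/101,000 = 59.6% ≤ 85%
Credit 626 → row 601–648; LTV 59.6% → column ≤61%. Grid cell → 8.525%.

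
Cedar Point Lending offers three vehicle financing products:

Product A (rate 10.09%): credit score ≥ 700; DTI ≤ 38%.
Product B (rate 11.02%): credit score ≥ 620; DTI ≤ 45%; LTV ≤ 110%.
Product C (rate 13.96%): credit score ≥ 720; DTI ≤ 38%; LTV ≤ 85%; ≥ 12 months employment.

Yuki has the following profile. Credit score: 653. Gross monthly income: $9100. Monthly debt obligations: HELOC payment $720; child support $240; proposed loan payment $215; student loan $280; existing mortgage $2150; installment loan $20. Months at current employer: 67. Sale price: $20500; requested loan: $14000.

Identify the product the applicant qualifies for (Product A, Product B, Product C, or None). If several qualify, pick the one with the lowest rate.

Total debts = (720 + 240 + 215 + 280 + 2,150 + 20) = 3,625; DTI = 3,625/9,100 = 39.8%.
LTV = 14,000/20,500 = 68.3%.
Product A: score 653 < 700; DTI 39.8% > 38% → does not qualify.
Product B: score 653 ≥ 620; DTI 39.8% ≤ 45%; LTV 68.3% ≤ 110% → qualifies.
Product C: score 653 < 720; DTI 39.8% > 38%; LTV 68.3% ≤ 85%; employment 67 ≥ 12 mo → does not qualify.

Product B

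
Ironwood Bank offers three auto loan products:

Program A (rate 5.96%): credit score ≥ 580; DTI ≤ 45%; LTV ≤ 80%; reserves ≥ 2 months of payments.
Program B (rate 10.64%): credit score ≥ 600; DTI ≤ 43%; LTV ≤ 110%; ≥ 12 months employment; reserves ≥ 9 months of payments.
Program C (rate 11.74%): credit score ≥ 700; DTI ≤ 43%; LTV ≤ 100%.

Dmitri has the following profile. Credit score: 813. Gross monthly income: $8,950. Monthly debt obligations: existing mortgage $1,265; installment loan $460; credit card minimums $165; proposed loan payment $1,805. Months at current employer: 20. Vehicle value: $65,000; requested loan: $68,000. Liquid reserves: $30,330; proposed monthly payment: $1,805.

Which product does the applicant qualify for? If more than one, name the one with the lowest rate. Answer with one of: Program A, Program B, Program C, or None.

Program B

Total debts = (1,265 + 460 + 165 + 1,805) = 3,695; DTI = 3,695/8,950 = 41.3%.
LTV = 68,000/65,000 = 104.6%.
Reserves = 30,330/1,805 = 16.8 months.
Program A: score 813 ≥ 580; DTI 41.3% ≤ 45%; LTV 104.6% > 80%; reserves 16.8 ≥ 2 mo → does not qualify.
Program B: score 813 ≥ 600; DTI 41.3% ≤ 43%; LTV 104.6% ≤ 110%; employment 20 ≥ 12 mo; reserves 16.8 ≥ 9 mo → qualifies.
Program C: score 813 ≥ 700; DTI 41.3% ≤ 43%; LTV 104.6% > 100% → does not qualify.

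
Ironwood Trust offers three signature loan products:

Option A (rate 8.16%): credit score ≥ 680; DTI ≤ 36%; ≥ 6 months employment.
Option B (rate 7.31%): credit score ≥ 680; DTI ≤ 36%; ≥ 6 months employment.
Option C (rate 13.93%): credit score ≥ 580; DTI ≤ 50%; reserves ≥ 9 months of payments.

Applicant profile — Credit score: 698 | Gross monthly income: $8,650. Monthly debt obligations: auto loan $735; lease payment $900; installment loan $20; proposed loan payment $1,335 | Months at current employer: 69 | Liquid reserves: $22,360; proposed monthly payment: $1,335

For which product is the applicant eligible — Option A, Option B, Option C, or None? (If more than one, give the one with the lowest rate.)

Total debts = (735 + 900 + 20 + 1,335) = 2,990; DTI = 2,990/8,650 = 34.6%.
Reserves = 22,360/1,335 = 16.7 months.
Option A: score 698 ≥ 680; DTI 34.6% ≤ 36%; employment 69 ≥ 6 mo → qualifies.
Option B: score 698 ≥ 680; DTI 34.6% ≤ 36%; employment 69 ≥ 6 mo → qualifies.
Option C: score 698 ≥ 580; DTI 34.6% ≤ 50%; reserves 16.7 ≥ 9 mo → qualifies.
Qualifying: Option A, Option B, Option C. Lowest rate is 7.31% → Option B.

Option B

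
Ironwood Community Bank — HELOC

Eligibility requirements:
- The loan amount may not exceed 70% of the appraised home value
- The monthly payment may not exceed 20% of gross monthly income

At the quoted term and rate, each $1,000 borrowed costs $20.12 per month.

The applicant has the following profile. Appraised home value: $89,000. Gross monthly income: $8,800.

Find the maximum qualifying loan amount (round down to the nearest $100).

$62,300

Payment cap: 20% × $8,800 = $1,760/month.
At $20.12 per $1,000, that supports 1,760/20.12 × 1,000 ≈ $87,475 → $87,400.
LTV cap: 70% × $89,000 = $62,300 → $62,300.
Binding constraint: loan-to-value.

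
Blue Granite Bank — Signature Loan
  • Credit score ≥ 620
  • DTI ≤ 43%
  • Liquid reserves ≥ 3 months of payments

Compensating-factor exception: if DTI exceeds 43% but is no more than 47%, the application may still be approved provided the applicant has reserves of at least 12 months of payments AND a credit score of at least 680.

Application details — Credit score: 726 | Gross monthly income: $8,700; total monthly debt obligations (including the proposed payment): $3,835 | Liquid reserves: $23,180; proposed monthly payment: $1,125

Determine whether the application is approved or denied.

Approved

Credit score 726 ≥ 620 (meets base)
DTI = 3,835/8,700 = 44.1% > 43% — standard DTI limit exceeded.
Reserves = 23,180/1,125 = 20.6 months ≥ 3
44.1% falls in the override range (43%–47%), so the compensating-factor test applies.
Reserves 20.6 ≥ 12 months; credit score 726 ≥ 680.
Both compensating conditions met → exception applies.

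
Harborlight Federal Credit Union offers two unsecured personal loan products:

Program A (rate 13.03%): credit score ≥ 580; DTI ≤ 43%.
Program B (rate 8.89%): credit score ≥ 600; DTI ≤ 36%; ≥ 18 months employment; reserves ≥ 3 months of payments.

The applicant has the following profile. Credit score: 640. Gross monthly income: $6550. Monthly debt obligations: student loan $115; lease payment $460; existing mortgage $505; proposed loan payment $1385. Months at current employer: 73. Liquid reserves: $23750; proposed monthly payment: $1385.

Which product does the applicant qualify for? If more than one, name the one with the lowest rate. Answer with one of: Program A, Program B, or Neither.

Program A

Total debts = (115 + 460 + 505 + 1,385) = 2,465; DTI = 2,465/6,550 = 37.6%.
Reserves = 23,750/1,385 = 17.1 months.
Program A: score 640 ≥ 580; DTI 37.6% ≤ 43% → qualifies.
Program B: score 640 ≥ 600; DTI 37.6% > 36%; employment 73 ≥ 18 mo; reserves 17.1 ≥ 3 mo → does not qualify.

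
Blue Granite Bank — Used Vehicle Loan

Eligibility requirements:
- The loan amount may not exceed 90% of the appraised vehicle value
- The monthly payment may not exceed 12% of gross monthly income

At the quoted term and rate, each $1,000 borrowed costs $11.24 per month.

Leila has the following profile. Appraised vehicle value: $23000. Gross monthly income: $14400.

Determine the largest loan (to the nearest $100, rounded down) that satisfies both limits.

$20,700

Payment cap: 12% × $14,400 = $1,728/month.
At $11.24 per $1,000, that supports 1,728/11.24 × 1,000 ≈ $153,736 → $153,700.
LTV cap: 90% × $23,000 = $20,700 → $20,700.
Binding constraint: loan-to-value.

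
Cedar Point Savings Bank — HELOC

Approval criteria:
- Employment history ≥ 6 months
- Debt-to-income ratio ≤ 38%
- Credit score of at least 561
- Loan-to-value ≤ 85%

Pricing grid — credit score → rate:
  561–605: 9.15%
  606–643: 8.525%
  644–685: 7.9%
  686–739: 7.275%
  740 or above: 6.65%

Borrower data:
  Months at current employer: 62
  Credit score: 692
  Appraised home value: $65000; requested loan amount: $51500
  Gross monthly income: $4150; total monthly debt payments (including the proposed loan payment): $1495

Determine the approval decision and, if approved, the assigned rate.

Credit score 692 ≥ 561 (meets minimum)
DTI: 1,495 ÷ 4,150 = 36%, within the 38% cap
LTV = 51,500/65,000 = 79.2% ≤ 85%
Employment 62 ≥ 6 months
All requirements met. Score 692 falls in the 686–739 tier → 7.275%.

Approved at 7.275%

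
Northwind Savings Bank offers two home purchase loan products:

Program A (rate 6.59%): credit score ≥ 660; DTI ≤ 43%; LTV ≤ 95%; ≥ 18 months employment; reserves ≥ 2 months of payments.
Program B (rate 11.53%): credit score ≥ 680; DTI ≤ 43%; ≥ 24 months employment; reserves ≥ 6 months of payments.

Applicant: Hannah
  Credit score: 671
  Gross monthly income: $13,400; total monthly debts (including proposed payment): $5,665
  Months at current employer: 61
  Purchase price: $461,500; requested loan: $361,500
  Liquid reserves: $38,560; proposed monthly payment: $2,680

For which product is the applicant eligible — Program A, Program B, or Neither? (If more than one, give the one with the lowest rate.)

DTI = 5,665/13,400 = 42.3%.
LTV = 361,500/461,500 = 78.3%.
Reserves = 38,560/2,680 = 14.4 months.
Program A: score 671 ≥ 660; DTI 42.3% ≤ 43%; LTV 78.3% ≤ 95%; employment 61 ≥ 18 mo; reserves 14.4 ≥ 2 mo → qualifies.
Program B: score 671 < 680; DTI 42.3% ≤ 43%; employment 61 ≥ 24 mo; reserves 14.4 ≥ 6 mo → does not qualify.

Program A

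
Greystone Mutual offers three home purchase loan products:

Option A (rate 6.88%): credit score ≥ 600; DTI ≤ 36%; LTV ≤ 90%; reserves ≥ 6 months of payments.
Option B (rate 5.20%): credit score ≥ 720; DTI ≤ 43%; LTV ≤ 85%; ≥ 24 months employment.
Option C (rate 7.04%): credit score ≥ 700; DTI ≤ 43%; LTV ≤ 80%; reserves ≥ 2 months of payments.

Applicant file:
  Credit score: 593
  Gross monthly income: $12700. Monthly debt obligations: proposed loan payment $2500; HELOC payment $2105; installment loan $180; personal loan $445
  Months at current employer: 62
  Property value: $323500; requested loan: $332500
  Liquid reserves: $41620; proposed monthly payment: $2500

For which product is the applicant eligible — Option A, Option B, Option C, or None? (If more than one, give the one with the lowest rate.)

None

Total debts = (2,500 + 2,105 + 180 + 445) = 5,230; DTI = 5,230/12,700 = 41.2%.
LTV = 332,500/323,500 = 102.8%.
Reserves = 41,620/2,500 = 16.6 months.
Option A: score 593 < 600; DTI 41.2% > 36%; LTV 102.8% > 90%; reserves 16.6 ≥ 6 mo → does not qualify.
Option B: score 593 < 720; DTI 41.2% ≤ 43%; LTV 102.8% > 85%; employment 62 ≥ 24 mo → does not qualify.
Option C: score 593 < 700; DTI 41.2% ≤ 43%; LTV 102.8% > 80%; reserves 16.6 ≥ 2 mo → does not qualify.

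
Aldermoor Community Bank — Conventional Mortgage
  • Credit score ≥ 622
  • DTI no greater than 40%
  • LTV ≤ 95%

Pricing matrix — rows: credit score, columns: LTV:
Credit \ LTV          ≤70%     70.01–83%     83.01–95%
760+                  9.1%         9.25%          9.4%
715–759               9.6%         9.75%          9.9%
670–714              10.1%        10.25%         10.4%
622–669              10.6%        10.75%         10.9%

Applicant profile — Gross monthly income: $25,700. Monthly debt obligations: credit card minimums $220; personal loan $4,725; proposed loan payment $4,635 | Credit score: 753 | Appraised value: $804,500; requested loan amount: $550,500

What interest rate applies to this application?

Credit score 753 ≥ 622; Total monthly debts = (220 + 4,725 + 4,635) = 9,580. DTI: 9,580 ÷ 25,700 = 37.3%, within the 40% cap
LTV = 550,500/804,500 = 68.4% ≤ 95%
Row: 753 falls in 715–759. Column: 68.4% falls in ≤70%. Rate = 9.6%.

9.6%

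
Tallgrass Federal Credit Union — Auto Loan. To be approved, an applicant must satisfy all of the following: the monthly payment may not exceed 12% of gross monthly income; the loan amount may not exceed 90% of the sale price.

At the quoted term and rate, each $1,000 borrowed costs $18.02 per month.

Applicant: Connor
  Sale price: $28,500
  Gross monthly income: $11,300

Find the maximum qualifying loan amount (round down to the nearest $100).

Payment cap: 12% × $11,300 = $1,356/month.
At $18.02 per $1,000, that supports 1,356/18.02 × 1,000 ≈ $75,249 → $75,200.
LTV cap: 90% × $28,500 = $25,650 → $25,600.
Binding constraint: loan-to-value.

$25,600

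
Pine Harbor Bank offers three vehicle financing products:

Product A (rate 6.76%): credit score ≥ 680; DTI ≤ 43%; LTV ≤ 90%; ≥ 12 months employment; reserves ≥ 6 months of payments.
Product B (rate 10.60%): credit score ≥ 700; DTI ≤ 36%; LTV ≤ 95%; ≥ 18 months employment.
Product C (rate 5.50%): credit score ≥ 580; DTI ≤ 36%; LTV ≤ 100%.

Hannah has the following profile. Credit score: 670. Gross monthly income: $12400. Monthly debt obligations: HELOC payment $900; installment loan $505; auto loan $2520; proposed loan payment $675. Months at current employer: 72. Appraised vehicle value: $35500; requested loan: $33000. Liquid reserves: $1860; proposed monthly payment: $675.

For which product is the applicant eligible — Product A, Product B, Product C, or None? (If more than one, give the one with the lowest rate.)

None

Total debts = (900 + 505 + 2,520 + 675) = 4,600; DTI = 4,600/12,400 = 37.1%.
LTV = 33,000/35,500 = 93%.
Reserves = 1,860/675 = 2.8 months.
Product A: score 670 < 680; DTI 37.1% ≤ 43%; LTV 93% > 90%; employment 72 ≥ 12 mo; reserves 2.8 < 6 mo → does not qualify.
Product B: score 670 < 700; DTI 37.1% > 36%; LTV 93% ≤ 95%; employment 72 ≥ 18 mo → does not qualify.
Product C: score 670 ≥ 580; DTI 37.1% > 36%; LTV 93% ≤ 100% → does not qualify.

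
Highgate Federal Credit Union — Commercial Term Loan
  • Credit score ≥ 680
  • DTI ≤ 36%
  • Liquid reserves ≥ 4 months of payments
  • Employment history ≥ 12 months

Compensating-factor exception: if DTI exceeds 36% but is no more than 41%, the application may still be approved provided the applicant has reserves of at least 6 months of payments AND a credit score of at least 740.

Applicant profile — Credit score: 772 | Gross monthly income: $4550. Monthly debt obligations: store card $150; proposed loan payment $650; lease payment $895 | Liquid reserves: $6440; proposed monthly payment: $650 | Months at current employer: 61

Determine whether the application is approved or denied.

Approved

Credit score 772 ≥ 680 (meets base)
Total debts = (150 + 650 + 895) = 1,695. DTI: 1,695 ÷ 4,550 = 37.3%, over the 36% base limit.
Reserves = 6,440/650 = 9.9 months ≥ 4
Employment 61 ≥ 12 months
DTI 37.3% is within the 36%–41% exception band; checking compensating factors.
Override check — reserves: 9.9 mo (ok); score: 772 (ok).
Both override conditions satisfied; DTI exception granted.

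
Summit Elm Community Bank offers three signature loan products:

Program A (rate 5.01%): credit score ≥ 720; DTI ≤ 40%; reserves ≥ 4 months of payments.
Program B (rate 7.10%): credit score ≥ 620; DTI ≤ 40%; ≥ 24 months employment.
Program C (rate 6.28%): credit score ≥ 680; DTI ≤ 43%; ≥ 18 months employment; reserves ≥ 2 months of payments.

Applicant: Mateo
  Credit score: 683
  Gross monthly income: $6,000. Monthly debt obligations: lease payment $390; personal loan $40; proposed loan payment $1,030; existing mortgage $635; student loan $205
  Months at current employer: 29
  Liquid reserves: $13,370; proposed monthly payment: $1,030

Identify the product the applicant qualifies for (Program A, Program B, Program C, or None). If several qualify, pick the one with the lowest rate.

Program C

Total debts = (390 + 40 + 1,030 + 635 + 205) = 2,300; DTI = 2,300/6,000 = 38.3%.
Reserves = 13,370/1,030 = 13.0 months.
Program A: score 683 < 720; DTI 38.3% ≤ 40%; reserves 13.0 ≥ 4 mo → does not qualify.
Program B: score 683 ≥ 620; DTI 38.3% ≤ 40%; employment 29 ≥ 24 mo → qualifies.
Program C: score 683 ≥ 680; DTI 38.3% ≤ 43%; employment 29 ≥ 18 mo; reserves 13.0 ≥ 2 mo → qualifies.
Qualifying: Program B, Program C. Lowest rate is 6.28% → Program C.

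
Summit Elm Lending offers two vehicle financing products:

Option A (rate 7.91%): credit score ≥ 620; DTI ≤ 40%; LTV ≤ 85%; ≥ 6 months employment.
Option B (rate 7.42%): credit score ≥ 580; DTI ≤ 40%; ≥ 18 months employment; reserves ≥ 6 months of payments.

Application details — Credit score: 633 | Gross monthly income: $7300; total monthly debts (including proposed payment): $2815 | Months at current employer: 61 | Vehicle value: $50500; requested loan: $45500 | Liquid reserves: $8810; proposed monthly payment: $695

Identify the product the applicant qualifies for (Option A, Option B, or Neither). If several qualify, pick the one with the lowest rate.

DTI = 2,815/7,300 = 38.6%.
LTV = 45,500/50,500 = 90.1%.
Reserves = 8,810/695 = 12.7 months.
Option A: score 633 ≥ 620; DTI 38.6% ≤ 40%; LTV 90.1% > 85%; employment 61 ≥ 6 mo → does not qualify.
Option B: score 633 ≥ 580; DTI 38.6% ≤ 40%; employment 61 ≥ 18 mo; reserves 12.7 ≥ 6 mo → qualifies.

Option B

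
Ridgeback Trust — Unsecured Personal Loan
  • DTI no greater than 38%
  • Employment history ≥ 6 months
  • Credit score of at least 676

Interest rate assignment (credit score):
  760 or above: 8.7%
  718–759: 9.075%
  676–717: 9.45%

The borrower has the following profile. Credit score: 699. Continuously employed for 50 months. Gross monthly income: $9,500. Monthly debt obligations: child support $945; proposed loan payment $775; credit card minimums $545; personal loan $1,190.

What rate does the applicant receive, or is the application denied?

Credit score 699 ≥ 676 (meets minimum)
Total monthly debts = (945 + 775 + 545 + 1,190) = 3,455. Debt-to-income = 3,455/9,500 = 36.4% — meets 38% limit
Employment 50 ≥ 6 months
All requirements met. Score 699 falls in the 676–717 tier → 9.45%.

Approved at 9.45%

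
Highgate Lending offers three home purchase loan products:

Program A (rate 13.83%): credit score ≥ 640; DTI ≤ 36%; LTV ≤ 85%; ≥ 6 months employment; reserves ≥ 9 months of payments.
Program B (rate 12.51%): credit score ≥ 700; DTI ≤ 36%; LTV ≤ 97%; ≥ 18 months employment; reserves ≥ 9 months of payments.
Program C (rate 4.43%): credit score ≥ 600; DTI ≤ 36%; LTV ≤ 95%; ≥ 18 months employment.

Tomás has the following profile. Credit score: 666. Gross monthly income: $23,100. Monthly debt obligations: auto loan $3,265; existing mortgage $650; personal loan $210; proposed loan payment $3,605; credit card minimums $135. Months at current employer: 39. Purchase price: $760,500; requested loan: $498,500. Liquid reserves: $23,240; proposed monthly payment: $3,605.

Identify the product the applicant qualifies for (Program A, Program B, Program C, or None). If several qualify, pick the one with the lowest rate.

Total debts = (3,265 + 650 + 210 + 3,605 + 135) = 7,865; DTI = 7,865/23,100 = 34%.
LTV = 498,500/760,500 = 65.5%.
Reserves = 23,240/3,605 = 6.4 months.
Program A: score 666 ≥ 640; DTI 34% ≤ 36%; LTV 65.5% ≤ 85%; employment 39 ≥ 6 mo; reserves 6.4 < 9 mo → does not qualify.
Program B: score 666 < 700; DTI 34% ≤ 36%; LTV 65.5% ≤ 97%; employment 39 ≥ 18 mo; reserves 6.4 < 9 mo → does not qualify.
Program C: score 666 ≥ 600; DTI 34% ≤ 36%; LTV 65.5% ≤ 95%; employment 39 ≥ 18 mo → qualifies.

Program C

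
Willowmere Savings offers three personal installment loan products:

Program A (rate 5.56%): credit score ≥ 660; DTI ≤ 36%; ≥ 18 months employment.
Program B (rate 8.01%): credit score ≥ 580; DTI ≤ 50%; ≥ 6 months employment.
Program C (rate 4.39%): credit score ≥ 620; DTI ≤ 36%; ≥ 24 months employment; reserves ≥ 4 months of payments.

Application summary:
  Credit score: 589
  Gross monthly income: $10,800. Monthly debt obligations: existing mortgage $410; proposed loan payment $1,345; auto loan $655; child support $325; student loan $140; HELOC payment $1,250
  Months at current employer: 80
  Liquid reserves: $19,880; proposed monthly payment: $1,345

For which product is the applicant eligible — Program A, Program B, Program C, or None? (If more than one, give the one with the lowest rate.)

Total debts = (410 + 1,345 + 655 + 325 + 140 + 1,250) = 4,125; DTI = 4,125/10,800 = 38.2%.
Reserves = 19,880/1,345 = 14.8 months.
Program A: score 589 < 660; DTI 38.2% > 36%; employment 80 ≥ 18 mo → does not qualify.
Program B: score 589 ≥ 580; DTI 38.2% ≤ 50%; employment 80 ≥ 6 mo → qualifies.
Program C: score 589 < 620; DTI 38.2% > 36%; employment 80 ≥ 24 mo; reserves 14.8 ≥ 4 mo → does not qualify.

Program B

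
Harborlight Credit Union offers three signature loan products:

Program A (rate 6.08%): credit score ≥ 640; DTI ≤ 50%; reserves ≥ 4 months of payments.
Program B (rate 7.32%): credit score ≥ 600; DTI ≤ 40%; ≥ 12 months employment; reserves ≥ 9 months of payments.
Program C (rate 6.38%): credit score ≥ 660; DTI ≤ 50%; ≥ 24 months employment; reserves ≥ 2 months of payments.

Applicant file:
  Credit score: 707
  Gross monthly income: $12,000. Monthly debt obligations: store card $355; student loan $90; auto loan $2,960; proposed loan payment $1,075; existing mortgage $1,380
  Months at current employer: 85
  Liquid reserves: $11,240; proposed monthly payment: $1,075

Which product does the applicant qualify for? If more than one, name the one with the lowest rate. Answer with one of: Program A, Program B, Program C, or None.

Program A

Total debts = (355 + 90 + 2,960 + 1,075 + 1,380) = 5,860; DTI = 5,860/12,000 = 48.8%.
Reserves = 11,240/1,075 = 10.5 months.
Program A: score 707 ≥ 640; DTI 48.8% ≤ 50%; reserves 10.5 ≥ 4 mo → qualifies.
Program B: score 707 ≥ 600; DTI 48.8% > 40%; employment 85 ≥ 12 mo; reserves 10.5 ≥ 9 mo → does not qualify.
Program C: score 707 ≥ 660; DTI 48.8% ≤ 50%; employment 85 ≥ 24 mo; reserves 10.5 ≥ 2 mo → qualifies.
Qualifying: Program A, Program C. Lowest rate is 6.08% → Program A.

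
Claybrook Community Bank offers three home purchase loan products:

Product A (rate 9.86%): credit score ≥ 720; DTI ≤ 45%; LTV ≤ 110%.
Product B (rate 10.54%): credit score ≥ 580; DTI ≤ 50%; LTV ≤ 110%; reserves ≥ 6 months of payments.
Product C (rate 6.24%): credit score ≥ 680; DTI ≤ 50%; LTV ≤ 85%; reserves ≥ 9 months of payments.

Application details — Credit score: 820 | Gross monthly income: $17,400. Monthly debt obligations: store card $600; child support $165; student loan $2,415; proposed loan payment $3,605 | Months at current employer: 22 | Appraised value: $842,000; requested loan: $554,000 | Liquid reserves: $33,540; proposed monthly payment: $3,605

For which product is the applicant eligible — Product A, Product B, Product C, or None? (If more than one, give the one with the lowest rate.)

Total debts = (600 + 165 + 2,415 + 3,605) = 6,785; DTI = 6,785/17,400 = 39%.
LTV = 554,000/842,000 = 65.8%.
Reserves = 33,540/3,605 = 9.3 months.
Product A: score 820 ≥ 720; DTI 39% ≤ 45%; LTV 65.8% ≤ 110% → qualifies.
Product B: score 820 ≥ 580; DTI 39% ≤ 50%; LTV 65.8% ≤ 110%; reserves 9.3 ≥ 6 mo → qualifies.
Product C: score 820 ≥ 680; DTI 39% ≤ 50%; LTV 65.8% ≤ 85%; reserves 9.3 ≥ 9 mo → qualifies.
Qualifying: Product A, Product B, Product C. Lowest rate is 6.24% → Product C.

Product C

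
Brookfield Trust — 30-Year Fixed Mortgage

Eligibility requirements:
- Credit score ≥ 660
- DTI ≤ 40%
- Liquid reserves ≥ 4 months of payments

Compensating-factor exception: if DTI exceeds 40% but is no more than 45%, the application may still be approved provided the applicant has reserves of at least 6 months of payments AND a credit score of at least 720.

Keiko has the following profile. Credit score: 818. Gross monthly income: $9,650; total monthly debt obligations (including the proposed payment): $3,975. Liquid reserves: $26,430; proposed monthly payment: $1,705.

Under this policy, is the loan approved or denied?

Approved

Credit score 818 ≥ 660 (meets base)
DTI = 3,975/9,650 = 41.2% > 40% — standard DTI limit exceeded.
Reserves = 26,430/1,705 = 15.5 months ≥ 4
DTI 41.2% is within the 40%–45% exception band; checking compensating factors.
Override check — reserves: 15.5 mo (ok); score: 818 (ok).
Both compensating conditions met → exception applies.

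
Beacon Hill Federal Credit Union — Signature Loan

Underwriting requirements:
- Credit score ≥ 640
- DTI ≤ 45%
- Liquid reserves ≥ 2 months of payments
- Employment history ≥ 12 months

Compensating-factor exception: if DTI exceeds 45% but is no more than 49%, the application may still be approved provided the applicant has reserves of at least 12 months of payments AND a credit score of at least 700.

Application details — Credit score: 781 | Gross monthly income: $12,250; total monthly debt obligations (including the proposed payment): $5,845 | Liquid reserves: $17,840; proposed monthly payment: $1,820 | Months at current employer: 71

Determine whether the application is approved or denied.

Denied

Credit score 781 ≥ 640 (meets base)
DTI = 5,845/12,250 = 47.7% > 45% — standard DTI limit exceeded.
Liquid reserves cover 17,840/1,820 = 9.8 months — ≥ 2 required
Employment 71 ≥ 12 months
47.7% falls in the override range (45%–49%), so the compensating-factor test applies.
Override check — reserves: 9.8 mo (short of 12); score: 781 (ok).
Compensating-factor requirement not fully met.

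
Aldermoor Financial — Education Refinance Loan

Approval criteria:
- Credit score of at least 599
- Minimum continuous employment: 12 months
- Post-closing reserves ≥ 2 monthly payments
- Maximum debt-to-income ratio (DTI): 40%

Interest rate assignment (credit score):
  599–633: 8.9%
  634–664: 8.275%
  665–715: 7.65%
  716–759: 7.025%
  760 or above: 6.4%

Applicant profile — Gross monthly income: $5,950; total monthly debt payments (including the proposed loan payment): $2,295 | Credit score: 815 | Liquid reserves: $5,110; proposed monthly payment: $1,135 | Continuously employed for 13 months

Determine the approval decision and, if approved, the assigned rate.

Approved at 6.4%

Credit score 815 ≥ 599 (meets minimum)
Employment 13 ≥ 12 months
Reserves = 5,110/1,135 = 4.5 months ≥ 2
DTI: 2,295 ÷ 5,950 = 38.6%, within the 40% cap
All requirements met. Score 815 falls in the 760 or above tier → 6.4%.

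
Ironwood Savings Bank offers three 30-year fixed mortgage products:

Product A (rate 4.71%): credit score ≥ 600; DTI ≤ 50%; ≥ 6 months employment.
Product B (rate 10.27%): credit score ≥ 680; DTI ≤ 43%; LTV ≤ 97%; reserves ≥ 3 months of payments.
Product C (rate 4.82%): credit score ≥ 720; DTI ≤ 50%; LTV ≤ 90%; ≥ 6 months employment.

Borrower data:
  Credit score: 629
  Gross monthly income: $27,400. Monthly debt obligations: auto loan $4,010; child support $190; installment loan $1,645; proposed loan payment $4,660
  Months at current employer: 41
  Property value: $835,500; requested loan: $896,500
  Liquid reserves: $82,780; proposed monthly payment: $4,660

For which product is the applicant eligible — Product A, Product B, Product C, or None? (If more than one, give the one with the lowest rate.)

Total debts = (4,010 + 190 + 1,645 + 4,660) = 10,505; DTI = 10,505/27,400 = 38.3%.
LTV = 896,500/835,500 = 107.3%.
Reserves = 82,780/4,660 = 17.8 months.
Product A: score 629 ≥ 600; DTI 38.3% ≤ 50%; employment 41 ≥ 6 mo → qualifies.
Product B: score 629 < 680; DTI 38.3% ≤ 43%; LTV 107.3% > 97%; reserves 17.8 ≥ 3 mo → does not qualify.
Product C: score 629 < 720; DTI 38.3% ≤ 50%; LTV 107.3% > 90%; employment 41 ≥ 6 mo → does not qualify.

Product A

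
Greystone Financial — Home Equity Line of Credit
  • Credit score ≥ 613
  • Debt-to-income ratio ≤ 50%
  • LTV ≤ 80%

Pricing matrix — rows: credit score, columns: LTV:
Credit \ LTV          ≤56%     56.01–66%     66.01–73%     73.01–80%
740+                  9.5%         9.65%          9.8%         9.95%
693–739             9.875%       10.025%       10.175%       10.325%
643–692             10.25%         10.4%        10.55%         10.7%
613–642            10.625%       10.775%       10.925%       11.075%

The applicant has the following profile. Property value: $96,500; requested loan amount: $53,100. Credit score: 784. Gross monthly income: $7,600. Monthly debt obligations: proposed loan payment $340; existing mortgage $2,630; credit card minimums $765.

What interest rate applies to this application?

Credit score 784 ≥ 613; Total monthly debts = (340 + 2,630 + 765) = 3,735. DTI: 3,735 ÷ 7,600 = 49.1%, within the 50% cap
LTV: 53,100 ÷ 96,500 = 55%, within 80% cap
Credit 784 → row 740+; LTV 55% → column ≤56%. Grid cell → 9.5%.

9.5%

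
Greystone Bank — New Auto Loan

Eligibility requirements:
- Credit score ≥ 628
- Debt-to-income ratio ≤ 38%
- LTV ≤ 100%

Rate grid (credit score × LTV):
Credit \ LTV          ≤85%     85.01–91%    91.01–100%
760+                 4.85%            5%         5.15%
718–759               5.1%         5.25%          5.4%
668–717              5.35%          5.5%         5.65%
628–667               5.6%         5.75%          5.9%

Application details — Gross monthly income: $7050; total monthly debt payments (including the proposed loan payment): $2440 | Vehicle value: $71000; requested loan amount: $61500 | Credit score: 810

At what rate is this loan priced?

5%

Credit score 810 ≥ 628; DTI = 2,440/7,050 = 34.6% ≤ 38%
Loan-to-value = 61,500/71,000 = 86.6% — pass (100% max)
Row: 810 falls in 760+. Column: 86.6% falls in 85.01–91%. Rate = 5%.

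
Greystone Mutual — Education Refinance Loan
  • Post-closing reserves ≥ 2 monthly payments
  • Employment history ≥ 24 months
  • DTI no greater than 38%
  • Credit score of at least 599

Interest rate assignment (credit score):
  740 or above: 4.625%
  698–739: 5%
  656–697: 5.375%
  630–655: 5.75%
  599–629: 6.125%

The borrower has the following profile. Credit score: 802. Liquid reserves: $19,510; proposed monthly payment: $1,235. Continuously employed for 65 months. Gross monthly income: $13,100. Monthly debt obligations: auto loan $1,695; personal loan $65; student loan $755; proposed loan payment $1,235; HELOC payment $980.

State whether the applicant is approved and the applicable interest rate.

Approved at 4.625%

Credit score 802 ≥ 599 (meets minimum)
Total monthly debts = (1,695 + 65 + 755 + 1,235 + 980) = 4,730. DTI = 4,730/13,100 = 36.1% ≤ 38%
Liquid reserves cover 19,510/1,235 = 15.8 months — ≥ 2 required
Employment 65 ≥ 24 months
All requirements met. Score 802 falls in the 740 or above tier → 4.625%.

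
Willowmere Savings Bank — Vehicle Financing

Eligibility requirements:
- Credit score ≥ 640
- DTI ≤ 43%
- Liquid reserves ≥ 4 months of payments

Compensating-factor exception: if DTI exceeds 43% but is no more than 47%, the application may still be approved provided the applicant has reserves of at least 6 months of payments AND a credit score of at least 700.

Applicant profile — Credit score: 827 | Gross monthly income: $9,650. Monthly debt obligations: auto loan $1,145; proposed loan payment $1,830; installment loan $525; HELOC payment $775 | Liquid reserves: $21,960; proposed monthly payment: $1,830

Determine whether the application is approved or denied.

Credit score 827 ≥ 640 (meets base)
Total debts = (1,145 + 1,830 + 525 + 775) = 4,275. DTI: 4,275 ÷ 9,650 = 44.3%, over the 43% base limit.
Liquid reserves cover 21,960/1,830 = 12.0 months — ≥ 4 required
DTI 44.3% is within the 43%–47% exception band; checking compensating factors.
Override check — reserves: 12.0 mo (ok); score: 827 (ok).
Both compensating conditions met → exception applies.

Approved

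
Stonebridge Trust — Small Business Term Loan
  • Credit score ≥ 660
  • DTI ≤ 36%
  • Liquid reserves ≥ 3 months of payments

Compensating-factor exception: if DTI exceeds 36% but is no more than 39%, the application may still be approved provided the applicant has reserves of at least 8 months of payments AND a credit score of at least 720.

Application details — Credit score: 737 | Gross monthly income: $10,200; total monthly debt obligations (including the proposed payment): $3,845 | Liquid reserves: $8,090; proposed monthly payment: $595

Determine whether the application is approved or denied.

Credit score 737 ≥ 660 (meets base)
DTI: 3,845 ÷ 10,200 = 37.7%, over the 36% base limit.
Reserves = 8,090/595 = 13.6 months ≥ 3
DTI 37.7% is within the 36%–39% exception band; checking compensating factors.
Override check — reserves: 13.6 mo (ok); score: 737 (ok).
Both compensating conditions met → exception applies.

Approved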